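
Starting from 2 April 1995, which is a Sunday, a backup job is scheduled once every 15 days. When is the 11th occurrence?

The 11th occurrence is 10 intervals after the first: 10 × 15 = 150 days after 2 April 1995.
April has 30 days — 28 days to the end of April leaves 122.
May has 31 days (91 left).
June has 30 days (61 left).
July has 31 days (30 left).
30 days into August → 30 August 1995.

30 August 1995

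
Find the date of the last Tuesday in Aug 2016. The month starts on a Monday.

Aug 30, 2016

Aug 2016 begins on a Monday, so the first Tuesday is Aug 2 (1 day later).
Aug 2016 has 31 days. Adding weeks: 2, 9, 16, 23, 30 — the last one ≤ 31 is the 30th.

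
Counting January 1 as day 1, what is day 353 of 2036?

January has 31 days (353 − 31 = 322 remain).
February has 29 days (322 − 29 = 293 remain).
March has 31 days (293 − 31 = 262 remain).
April has 30 days (262 − 30 = 232 remain).
May has 31 days (232 − 31 = 201 remain).
June has 30 days (201 − 30 = 171 remain).
July has 31 days (171 − 31 = 140 remain).
August has 31 days (140 − 31 = 109 remain).
September has 30 days (109 − 30 = 79 remain).
October has 31 days (79 − 31 = 48 remain).
November has 30 days (48 − 30 = 18 remain).
18 into December → December 18.

18 December 2036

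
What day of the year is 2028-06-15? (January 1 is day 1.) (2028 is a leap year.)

167

Days in months before June: 31 + 29 + 31 + 30 + 31 = 152.
Plus 15 days into June → day 167.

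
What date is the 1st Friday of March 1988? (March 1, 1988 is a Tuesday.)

March 1988 begins on a Tuesday, so the first Friday is March 4 (3 days later).

4 March 1988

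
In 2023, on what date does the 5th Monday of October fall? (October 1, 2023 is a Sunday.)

October 2023 begins on a Sunday, so the first Monday is October 2 (1 day later).
The 5th Monday is 4 weeks later: 2 + 28 = 30.

October 30, 2023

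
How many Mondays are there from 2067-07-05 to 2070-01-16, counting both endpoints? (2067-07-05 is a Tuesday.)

132

2067-07-05 is a Tuesday; the first Monday on or after it is 2067-07-11 (6 days later).
From 2067-07-11 to 2070-01-16: 173 + 366 + 365 + 16 = 920 days (rest of 2067, 2068, 2069, to 2070-01-16 in 2070).
920 ÷ 7 = 131 full weeks with remainder 3, so 131 more Mondays after the first → 132.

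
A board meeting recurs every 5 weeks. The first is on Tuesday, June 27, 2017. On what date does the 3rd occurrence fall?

September 5, 2017

The 3rd occurrence is 2 intervals after the first: 2 × 35 = 70 days after June 27, 2017.
June has 30 days — 3 days to the end of June leaves 67.
July has 31 days (36 left).
August has 31 days (5 left).
5 days into September → September 5, 2017.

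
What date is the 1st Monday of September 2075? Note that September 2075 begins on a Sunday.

2 September 2075

September 2075 begins on a Sunday, so the first Monday is September 2 (1 day later).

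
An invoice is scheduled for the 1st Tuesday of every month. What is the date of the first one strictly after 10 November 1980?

November 1980 starts on a Saturday, so its 1st Tuesday is 4 November 1980 (3 days in).
That is not after 10 November 1980, so look at December 1980.
December 1980 starts on a Monday, so its 1st Tuesday is 2 December 1980 (1 day in).

2 December 1980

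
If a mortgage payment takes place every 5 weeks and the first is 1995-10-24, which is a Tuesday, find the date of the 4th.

The 4th occurrence is 3 intervals after the first: 3 × 35 = 105 days after 1995-10-24.
October has 31 days — 7 days to the end of October leaves 98.
November has 30 days (68 left).
December has 31 days (37 left).
January has 31 days (6 left).
6 days into February → 1996-02-06.

1996-02-06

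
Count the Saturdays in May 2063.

2063-05-01 is a Tuesday; the first Saturday on or after it is 2063-05-05 (4 days later).
From 2063-05-05 to 2063-05-31 is 31 − 5 = 26 days.
26 ÷ 7 = 3 full weeks with remainder 5, so 3 more Saturdays after the first → 4.

4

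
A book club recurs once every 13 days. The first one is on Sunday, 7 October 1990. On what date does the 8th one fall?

The 8th occurrence is 7 intervals after the first: 7 × 13 = 91 days after 7 October 1990.
October has 31 days — 24 days to the end of October leaves 67.
November has 30 days (37 left).
December has 31 days (6 left).
6 days into January → 6 January 1991.

6 January 1991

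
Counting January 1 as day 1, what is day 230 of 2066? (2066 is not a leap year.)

2066-08-18

January has 31 days (230 − 31 = 199 remain).
February has 28 days (199 − 28 = 171 remain).
March has 31 days (171 − 31 = 140 remain).
April has 30 days (140 − 30 = 110 remain).
May has 31 days (110 − 31 = 79 remain).
June has 30 days (79 − 30 = 49 remain).
July has 31 days (49 − 31 = 18 remain).
18 into August → August 18.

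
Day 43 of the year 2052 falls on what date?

Jan has 31 days (43 − 31 = 12 remain).
12 into Feb → Feb 12.

Feb 12, 2052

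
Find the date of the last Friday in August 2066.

August 2066 begins on a Sunday, so the first Friday is August 6 (5 days later).
August 2066 has 31 days. Adding weeks: 6, 13, 20, 27 — the last one ≤ 31 is the 27th.

27 August 2066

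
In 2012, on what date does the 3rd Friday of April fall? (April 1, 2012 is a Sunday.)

2012-04-20

April 2012 begins on a Sunday, so the first Friday is April 6 (5 days later).
The 3rd Friday is 2 weeks later: 6 + 14 = 20.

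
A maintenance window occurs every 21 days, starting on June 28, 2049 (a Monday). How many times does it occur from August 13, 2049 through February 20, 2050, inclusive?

9

Occurrences land 21·i days after June 28, 2049 for i = 0, 1, 2, …
August 13, 2049 is 46 days after the start; 46 ÷ 21 = 2 remainder 4; since the remainder is 4, round up to i = 3. First occurrence in the window: #4 on August 30, 2049 (3×21 = 63 days in).
February 20, 2050 is 237 days after the start; 237 ÷ 21 = 11 remainder 6. Last occurrence in the window: #12 on February 14, 2050.
Occurrences #4 through #12: 9 in total.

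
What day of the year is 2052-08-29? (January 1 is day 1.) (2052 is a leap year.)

Days in months before August: 31 + 29 + 31 + 30 + 31 + 30 + 31 = 213.
Plus 29 days into August → day 242.

242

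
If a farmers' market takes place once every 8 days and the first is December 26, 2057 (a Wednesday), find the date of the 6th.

The 6th occurrence is 5 intervals after the first: 5 × 8 = 40 days after December 26, 2057.
December has 31 days — 5 days to the end of December leaves 35.
January has 31 days (4 left).
4 days into February → February 4, 2058.

February 4, 2058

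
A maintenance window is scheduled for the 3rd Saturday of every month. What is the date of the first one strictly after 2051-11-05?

November 2051 starts on a Wednesday; its first Saturday is the 4th, so the 3rd Saturday is the 18th — 2051-11-18.
2051-11-18 is after 2051-11-05, so that is the next one.

2051-11-18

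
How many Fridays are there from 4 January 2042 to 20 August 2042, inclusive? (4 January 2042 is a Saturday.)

32

4 January 2042 is a Saturday; the first Friday on or after it is 10 January 2042 (6 days later).
From 10 January 2042 to 20 August 2042: 21 + 28 + 31 + 30 + 31 + 30 + 31 + 20 = 222 days (rest of January, February, March, April, May, June, July, August).
222 ÷ 7 = 31 full weeks with remainder 5, so 31 more Fridays after the first → 32.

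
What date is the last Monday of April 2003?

April 2003 begins on a Tuesday, so the first Monday is April 7 (6 days later).
April 2003 has 30 days. Adding weeks: 7, 14, 21, 28 — the last one ≤ 30 is the 28th.

2003-04-28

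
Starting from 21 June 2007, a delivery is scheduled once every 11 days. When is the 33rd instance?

7 June 2008

The 33rd occurrence is 32 intervals after the first: 32 × 11 = 352 days after 21 June 2007.
June has 30 days — 9 days to the end of June leaves 343.
July has 31 days (312 left).
August has 31 days (281 left).
September has 30 days (251 left).
October has 31 days (220 left).
November has 30 days (190 left).
December has 31 days (159 left).
January has 31 days (128 left).
February has 29 days (99 left).
March has 31 days (68 left).
April has 30 days (38 left).
May has 31 days (7 left).
7 days into June → 7 June 2008.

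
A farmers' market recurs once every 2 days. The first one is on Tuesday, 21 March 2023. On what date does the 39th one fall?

The 39th occurrence is 38 intervals after the first: 38 × 2 = 76 days after 21 March 2023.
March has 31 days — 10 days to the end of March leaves 66.
April has 30 days (36 left).
May has 31 days (5 left).
5 days into June → 5 June 2023.

5 June 2023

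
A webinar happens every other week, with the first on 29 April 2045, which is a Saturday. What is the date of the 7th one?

The 7th occurrence is 6 intervals after the first: 6 × 14 = 84 days after 29 April 2045.
April has 30 days — 1 day to the end of April leaves 83.
May has 31 days (52 left).
June has 30 days (22 left).
22 days into July → 22 July 2045.

22 July 2045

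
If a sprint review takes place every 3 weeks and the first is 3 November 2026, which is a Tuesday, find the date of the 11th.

The 11th occurrence is 10 intervals after the first: 10 × 21 = 210 days after 3 November 2026.
November has 30 days — 27 days to the end of November leaves 183.
December has 31 days (152 left).
January has 31 days (121 left).
February has 28 days (93 left).
March has 31 days (62 left).
April has 30 days (32 left).
May has 31 days (1 left).
1 day into June → 1 June 2027.

1 June 2027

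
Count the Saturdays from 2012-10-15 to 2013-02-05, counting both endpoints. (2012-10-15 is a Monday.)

16

2012-10-15 is a Monday; the first Saturday on or after it is 2012-10-20 (5 days later).
From 2012-10-20 to 2013-02-05: 11 + 30 + 31 + 31 + 5 = 108 days (rest of October, November, December, January, February).
108 ÷ 7 = 15 full weeks with remainder 3, so 15 more Saturdays after the first → 16.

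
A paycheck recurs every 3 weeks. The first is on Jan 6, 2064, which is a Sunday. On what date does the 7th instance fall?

The 7th occurrence is 6 intervals after the first: 6 × 21 = 126 days after Jan 6, 2064.
Jan has 31 days — 25 days to the end of Jan leaves 101.
Feb has 29 days (72 left).
Mar has 31 days (41 left).
Apr has 30 days (11 left).
11 days into May → May 11, 2064.

May 11, 2064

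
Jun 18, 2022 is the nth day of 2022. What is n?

Days in months before Jun: 31 + 28 + 31 + 30 + 31 = 151.
Plus 18 days into Jun → day 169.

169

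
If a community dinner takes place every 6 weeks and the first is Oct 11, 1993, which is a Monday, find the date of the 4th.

Feb 14, 1994

The 4th occurrence is 3 intervals after the first: 3 × 42 = 126 days after Oct 11, 1993.
Oct has 31 days — 20 days to the end of Oct leaves 106.
Nov has 30 days (76 left).
Dec has 31 days (45 left).
Jan has 31 days (14 left).
14 days into Feb → Feb 14, 1994.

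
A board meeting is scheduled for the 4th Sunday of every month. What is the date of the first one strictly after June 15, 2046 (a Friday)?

June 24, 2046

June 2046 starts on a Friday; its first Sunday is the 3rd, so the 4th Sunday is the 24th — June 24, 2046.
June 24, 2046 is after June 15, 2046, so that is the next one.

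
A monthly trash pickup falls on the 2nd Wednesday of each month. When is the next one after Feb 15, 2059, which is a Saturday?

Mar 12, 2059

Feb 2059 starts on a Saturday; its first Wednesday is the 5th, so the 2nd Wednesday is the 12th — Feb 12, 2059.
That is not after Feb 15, 2059, so look at Mar 2059.
Mar 2059 starts on a Saturday; its first Wednesday is the 5th, so the 2nd Wednesday is the 12th — Mar 12, 2059.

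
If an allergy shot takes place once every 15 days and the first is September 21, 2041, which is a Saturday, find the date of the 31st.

The 31st occurrence is 30 intervals after the first: 30 × 15 = 450 days after September 21, 2041.
September has 30 days — 9 days to the end of September leaves 441.
From end of September to end of 2041 is 92 days (349 left).
January has 31 days (318 left).
February has 28 days (290 left).
March has 31 days (259 left).
April has 30 days (229 left).
May has 31 days (198 left).
June has 30 days (168 left).
July has 31 days (137 left).
August has 31 days (106 left).
September has 30 days (76 left).
October has 31 days (45 left).
November has 30 days (15 left).
15 days into December → December 15, 2042.

December 15, 2042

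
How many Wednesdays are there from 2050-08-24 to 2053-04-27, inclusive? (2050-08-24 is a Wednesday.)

2050-08-24 is a Wednesday; the first Wednesday on or after it is 2050-08-24.
From 2050-08-24 to 2053-04-27: 129 + 365 + 366 + 117 = 977 days (rest of 2050, 2051, 2052, to 2053-04-27 in 2053).
977 ÷ 7 = 139 full weeks with remainder 4, so 139 more Wednesdays after the first → 140.

140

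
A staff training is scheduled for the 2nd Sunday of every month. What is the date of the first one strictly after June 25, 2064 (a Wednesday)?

July 13, 2064

June 2064 starts on a Sunday; its first Sunday is the 1st, so the 2nd Sunday is the 8th — June 8, 2064.
That is not after June 25, 2064, so look at July 2064.
July 2064 starts on a Tuesday; its first Sunday is the 6th, so the 2nd Sunday is the 13th — July 13, 2064.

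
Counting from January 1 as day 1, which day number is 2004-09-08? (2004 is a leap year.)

252

Days in months before September: 31 + 29 + 31 + 30 + 31 + 30 + 31 + 31 = 244.
Plus 8 days into September → day 252.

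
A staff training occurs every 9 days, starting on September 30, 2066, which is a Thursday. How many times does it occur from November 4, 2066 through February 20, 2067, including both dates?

12

Occurrences land 9·i days after September 30, 2066 for i = 0, 1, 2, …
November 4, 2066 is 35 days after the start; 35 ÷ 9 = 3 remainder 8; since the remainder is 8, round up to i = 4. First occurrence in the window: #5 on November 5, 2066 (4×9 = 36 days in).
February 20, 2067 is 143 days after the start; 143 ÷ 9 = 15 remainder 8. Last occurrence in the window: #16 on February 12, 2067.
Occurrences #5 through #16: 12 in total.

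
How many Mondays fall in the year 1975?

52

1975-01-01 is a Wednesday; the first Monday on or after it is 1975-01-06 (5 days later).
From 1975-01-06 to 1975-12-31: 25 + 28 + 31 + 30 + 31 + 30 + 31 + 31 + 30 + 31 + 30 + 31 = 359 days (rest of January, February, March, April, May, June, July, August, September, October, November, December).
359 ÷ 7 = 51 full weeks with remainder 2, so 51 more Mondays after the first → 52.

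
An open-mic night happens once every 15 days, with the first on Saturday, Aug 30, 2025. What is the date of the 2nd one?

Sep 14, 2025

The 2nd occurrence is 1 interval after the first: 1 × 15 = 15 days after Aug 30, 2025.
Aug has 31 days — 1 day to the end of Aug leaves 14.
14 days into Sep → Sep 14, 2025.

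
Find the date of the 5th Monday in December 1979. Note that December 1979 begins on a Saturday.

31 December 1979

December 1979 begins on a Saturday, so the first Monday is December 3 (2 days later).
The 5th Monday is 4 weeks later: 3 + 28 = 31.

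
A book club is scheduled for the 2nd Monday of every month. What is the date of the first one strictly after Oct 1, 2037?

Oct 2037 starts on a Thursday; its first Monday is the 5th, so the 2nd Monday is the 12th — Oct 12, 2037.
Oct 12, 2037 is after Oct 1, 2037, so that is the next one.

Oct 12, 2037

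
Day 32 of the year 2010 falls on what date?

1 February 2010

January has 31 days (32 − 31 = 1 remain).
1 into February → February 1.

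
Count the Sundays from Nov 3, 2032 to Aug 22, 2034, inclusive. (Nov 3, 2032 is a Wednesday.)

94

Nov 3, 2032 is a Wednesday; the first Sunday on or after it is Nov 7, 2032 (4 days later).
From Nov 7, 2032 to Aug 22, 2034: 54 + 365 + 234 = 653 days (rest of 2032, 2033, to Aug 22, 2034 in 2034).
653 ÷ 7 = 93 full weeks with remainder 2, so 93 more Sundays after the first → 94.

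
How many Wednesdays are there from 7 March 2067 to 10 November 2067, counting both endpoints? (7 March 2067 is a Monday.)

36

7 March 2067 is a Monday; the first Wednesday on or after it is 9 March 2067 (2 days later).
From 9 March 2067 to 10 November 2067: 22 + 30 + 31 + 30 + 31 + 31 + 30 + 31 + 10 = 246 days (rest of March, April, May, June, July, August, September, October, November).
246 ÷ 7 = 35 full weeks with remainder 1, so 35 more Wednesdays after the first → 36.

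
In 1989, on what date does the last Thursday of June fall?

June 1989 begins on a Thursday, so the first Thursday is June 1.
June 1989 has 30 days. Adding weeks: 1, 8, 15, 22, 29 — the last one ≤ 30 is the 29th.

1989-06-29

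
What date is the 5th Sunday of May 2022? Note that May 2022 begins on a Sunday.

May 29, 2022

May 2022 begins on a Sunday, so the first Sunday is May 1.
The 5th Sunday is 4 weeks later: 1 + 28 = 29.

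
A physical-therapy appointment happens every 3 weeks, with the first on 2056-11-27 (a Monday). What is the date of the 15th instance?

The 15th occurrence is 14 intervals after the first: 14 × 21 = 294 days after 2056-11-27.
November has 30 days — 3 days to the end of November leaves 291.
December has 31 days (260 left).
January has 31 days (229 left).
February has 28 days (201 left).
March has 31 days (170 left).
April has 30 days (140 left).
May has 31 days (109 left).
June has 30 days (79 left).
July has 31 days (48 left).
August has 31 days (17 left).
17 days into September → 2057-09-17.

2057-09-17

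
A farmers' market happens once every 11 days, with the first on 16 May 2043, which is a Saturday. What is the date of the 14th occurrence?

6 October 2043

The 14th occurrence is 13 intervals after the first: 13 × 11 = 143 days after 16 May 2043.
May has 31 days — 15 days to the end of May leaves 128.
June has 30 days (98 left).
July has 31 days (67 left).
August has 31 days (36 left).
September has 30 days (6 left).
6 days into October → 6 October 2043.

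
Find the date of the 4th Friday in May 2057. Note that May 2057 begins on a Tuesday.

May 2057 begins on a Tuesday, so the first Friday is May 4 (3 days later).
The 4th Friday is 3 weeks later: 4 + 21 = 25.

May 25, 2057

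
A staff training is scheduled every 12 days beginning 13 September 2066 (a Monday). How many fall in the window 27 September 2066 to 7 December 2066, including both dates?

6

Occurrences land 12·i days after 13 September 2066 for i = 0, 1, 2, …
27 September 2066 is 14 days after the start; 14 ÷ 12 = 1 remainder 2; since the remainder is 2, round up to i = 2. First occurrence in the window: #3 on 7 October 2066 (2×12 = 24 days in).
7 December 2066 is 85 days after the start; 85 ÷ 12 = 7 remainder 1. Last occurrence in the window: #8 on 6 December 2066.
Occurrences #3 through #8: 6 in total.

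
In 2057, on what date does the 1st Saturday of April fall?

2057-04-07

April 2057 begins on a Sunday, so the first Saturday is April 7 (6 days later).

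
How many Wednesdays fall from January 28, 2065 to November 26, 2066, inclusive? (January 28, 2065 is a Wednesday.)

January 28, 2065 is a Wednesday; the first Wednesday on or after it is January 28, 2065.
From January 28, 2065 to November 26, 2066: 337 + 330 = 667 days (rest of 2065, to November 26, 2066 in 2066).
667 ÷ 7 = 95 full weeks with remainder 2, so 95 more Wednesdays after the first → 96.

96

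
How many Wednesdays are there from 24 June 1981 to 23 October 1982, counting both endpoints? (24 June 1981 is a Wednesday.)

24 June 1981 is a Wednesday; the first Wednesday on or after it is 24 June 1981.
From 24 June 1981 to 23 October 1982: 190 + 296 = 486 days (rest of 1981, to 23 October 1982 in 1982).
486 ÷ 7 = 69 full weeks with remainder 3, so 69 more Wednesdays after the first → 70.

70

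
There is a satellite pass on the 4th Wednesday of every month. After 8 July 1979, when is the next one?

July 1979 starts on a Sunday; its first Wednesday is the 4th, so the 4th Wednesday is the 25th — 25 July 1979.
25 July 1979 is after 8 July 1979, so that is the next one.

25 July 1979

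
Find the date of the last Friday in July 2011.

July 29, 2011

The first Friday of July 2011 is July 1.
July 2011 has 31 days. Adding weeks: 1, 8, 15, 22, 29 — the last one ≤ 31 is the 29th.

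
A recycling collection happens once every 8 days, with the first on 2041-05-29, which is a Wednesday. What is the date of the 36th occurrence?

The 36th occurrence is 35 intervals after the first: 35 × 8 = 280 days after 2041-05-29.
May has 31 days — 2 days to the end of May leaves 278.
June has 30 days (248 left).
July has 31 days (217 left).
August has 31 days (186 left).
September has 30 days (156 left).
October has 31 days (125 left).
November has 30 days (95 left).
December has 31 days (64 left).
January has 31 days (33 left).
February has 28 days (5 left).
5 days into March → 2042-03-05.

2042-03-05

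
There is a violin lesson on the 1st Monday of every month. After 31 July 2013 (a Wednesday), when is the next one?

July 2013 starts on a Monday, so its 1st Monday is 1 July 2013.
That is not after 31 July 2013, so look at August 2013.
August 2013 starts on a Thursday, so its 1st Monday is 5 August 2013 (4 days in).

5 August 2013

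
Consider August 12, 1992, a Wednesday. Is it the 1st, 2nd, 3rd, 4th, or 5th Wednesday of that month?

2nd

Day 12 falls in week ⌈12/7⌉ of the month.
Days 1–7 hold the 1st Wednesday, 8–14 the 2nd, 15–21 the 3rd, 22–28 the 4th, 29–31 the 5th.
12 is in the range for the 2nd.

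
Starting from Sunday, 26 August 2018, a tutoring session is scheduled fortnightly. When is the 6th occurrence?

4 November 2018

The 6th occurrence is 5 intervals after the first: 5 × 14 = 70 days after 26 August 2018.
August has 31 days — 5 days to the end of August leaves 65.
September has 30 days (35 left).
October has 31 days (4 left).
4 days into November → 4 November 2018.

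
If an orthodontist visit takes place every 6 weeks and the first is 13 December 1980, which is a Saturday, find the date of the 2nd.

24 January 1981

The 2nd occurrence is 1 interval after the first: 1 × 42 = 42 days after 13 December 1980.
December has 31 days — 18 days to the end of December leaves 24.
24 days into January → 24 January 1981.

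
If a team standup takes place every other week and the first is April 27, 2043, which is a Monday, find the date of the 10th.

August 31, 2043

The 10th occurrence is 9 intervals after the first: 9 × 14 = 126 days after April 27, 2043.
April has 30 days — 3 days to the end of April leaves 123.
May has 31 days (92 left).
June has 30 days (62 left).
July has 31 days (31 left).
31 days into August → August 31, 2043.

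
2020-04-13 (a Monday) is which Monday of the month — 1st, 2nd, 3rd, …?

Day 13 falls in week ⌈13/7⌉ of the month.
Days 1–7 hold the 1st Monday, 8–14 the 2nd, 15–21 the 3rd, 22–28 the 4th, 29–31 the 5th.
13 is in the range for the 2nd.

2nd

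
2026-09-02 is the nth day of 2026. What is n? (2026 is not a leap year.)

245

Days in months before September: 31 + 28 + 31 + 30 + 31 + 30 + 31 + 31 = 243.
Plus 2 days into September → day 245.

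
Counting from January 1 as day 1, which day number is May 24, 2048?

145

Days in months before May: 31 + 29 + 31 + 30 = 121.
Plus 24 days into May → day 145.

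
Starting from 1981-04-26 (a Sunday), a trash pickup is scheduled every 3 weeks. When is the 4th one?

1981-06-28

The 4th occurrence is 3 intervals after the first: 3 × 21 = 63 days after 1981-04-26.
April has 30 days — 4 days to the end of April leaves 59.
May has 31 days (28 left).
28 days into June → 1981-06-28.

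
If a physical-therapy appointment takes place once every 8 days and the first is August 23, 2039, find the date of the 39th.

June 22, 2040

The 39th occurrence is 38 intervals after the first: 38 × 8 = 304 days after August 23, 2039.
August has 31 days — 8 days to the end of August leaves 296.
September has 30 days (266 left).
October has 31 days (235 left).
November has 30 days (205 left).
December has 31 days (174 left).
January has 31 days (143 left).
February has 29 days (114 left).
March has 31 days (83 left).
April has 30 days (53 left).
May has 31 days (22 left).
22 days into June → June 22, 2040.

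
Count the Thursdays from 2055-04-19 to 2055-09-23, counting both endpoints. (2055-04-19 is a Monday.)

2055-04-19 is a Monday; the first Thursday on or after it is 2055-04-22 (3 days later).
From 2055-04-22 to 2055-09-23: 8 + 31 + 30 + 31 + 31 + 23 = 154 days (rest of April, May, June, July, August, September).
154 ÷ 7 = 22 full weeks with remainder 0, so 22 more Thursdays after the first → 23.

23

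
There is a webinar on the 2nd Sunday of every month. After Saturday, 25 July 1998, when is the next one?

9 August 1998

July 1998 starts on a Wednesday; its first Sunday is the 5th, so the 2nd Sunday is the 12th — 12 July 1998.
That is not after 25 July 1998, so look at August 1998.
August 1998 starts on a Saturday; its first Sunday is the 2nd, so the 2nd Sunday is the 9th — 9 August 1998.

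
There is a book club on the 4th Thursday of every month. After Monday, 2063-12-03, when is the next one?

December 2063 starts on a Saturday; its first Thursday is the 6th, so the 4th Thursday is the 27th — 2063-12-27.
2063-12-27 is after 2063-12-03, so that is the next one.

2063-12-27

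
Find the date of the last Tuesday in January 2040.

January 2040 begins on a Sunday, so the first Tuesday is January 3 (2 days later).
January 2040 has 31 days. Adding weeks: 3, 10, 17, 24, 31 — the last one ≤ 31 is the 31st.

January 31, 2040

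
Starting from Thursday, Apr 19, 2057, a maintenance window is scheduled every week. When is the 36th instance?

Dec 20, 2057

The 36th occurrence is 35 intervals after the first: 35 × 7 = 245 days after Apr 19, 2057.
Apr has 30 days — 11 days to the end of Apr leaves 234.
May has 31 days (203 left).
Jun has 30 days (173 left).
Jul has 31 days (142 left).
Aug has 31 days (111 left).
Sep has 30 days (81 left).
Oct has 31 days (50 left).
Nov has 30 days (20 left).
20 days into Dec → Dec 20, 2057.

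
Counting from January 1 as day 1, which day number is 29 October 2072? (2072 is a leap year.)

303

Days in months before October: 31 + 29 + 31 + 30 + 31 + 30 + 31 + 31 + 30 = 274.
Plus 29 days into October → day 303.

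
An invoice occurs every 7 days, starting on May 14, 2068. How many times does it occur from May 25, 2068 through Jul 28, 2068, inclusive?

Occurrences land 7·i days after May 14, 2068 for i = 0, 1, 2, …
May 25, 2068 is 11 days after the start; 11 ÷ 7 = 1 remainder 4; since the remainder is 4, round up to i = 2. First occurrence in the window: #3 on May 28, 2068 (2×7 = 14 days in).
Jul 28, 2068 is 75 days after the start; 75 ÷ 7 = 10 remainder 5. Last occurrence in the window: #11 on Jul 23, 2068.
Occurrences #3 through #11: 9 in total.

9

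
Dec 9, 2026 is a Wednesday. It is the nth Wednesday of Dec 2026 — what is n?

2nd

Day 9 falls in week ⌈9/7⌉ of the month.
Days 1–7 hold the 1st Wednesday, 8–14 the 2nd, 15–21 the 3rd, 22–28 the 4th, 29–31 the 5th.
9 is in the range for the 2nd.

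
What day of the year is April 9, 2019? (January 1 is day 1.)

99

Days in months before April: 31 + 28 + 31 = 90.
Plus 9 days into April → day 99.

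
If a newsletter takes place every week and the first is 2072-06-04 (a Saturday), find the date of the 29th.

The 29th occurrence is 28 intervals after the first: 28 × 7 = 196 days after 2072-06-04.
June has 30 days — 26 days to the end of June leaves 170.
July has 31 days (139 left).
August has 31 days (108 left).
September has 30 days (78 left).
October has 31 days (47 left).
November has 30 days (17 left).
17 days into December → 2072-12-17.

2072-12-17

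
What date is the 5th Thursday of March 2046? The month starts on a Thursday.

March 29, 2046

March 2046 begins on a Thursday, so the first Thursday is March 1.
The 5th Thursday is 4 weeks later: 1 + 28 = 29.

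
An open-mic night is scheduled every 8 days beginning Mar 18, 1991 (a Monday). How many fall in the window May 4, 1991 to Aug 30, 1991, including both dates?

Occurrences land 8·i days after Mar 18, 1991 for i = 0, 1, 2, …
May 4, 1991 is 47 days after the start; 47 ÷ 8 = 5 remainder 7; since the remainder is 7, round up to i = 6. First occurrence in the window: #7 on May 5, 1991 (6×8 = 48 days in).
Aug 30, 1991 is 165 days after the start; 165 ÷ 8 = 20 remainder 5. Last occurrence in the window: #21 on Aug 25, 1991.
Occurrences #7 through #21: 15 in total.

15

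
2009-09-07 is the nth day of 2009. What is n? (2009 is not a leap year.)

250

Days in months before September: 31 + 28 + 31 + 30 + 31 + 30 + 31 + 31 = 243.
Plus 7 days into September → day 250.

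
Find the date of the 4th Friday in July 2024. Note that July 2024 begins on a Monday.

July 2024 begins on a Monday, so the first Friday is July 5 (4 days later).
The 4th Friday is 3 weeks later: 5 + 21 = 26.

2024-07-26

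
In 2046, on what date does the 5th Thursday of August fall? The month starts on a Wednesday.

August 2046 begins on a Wednesday, so the first Thursday is August 2 (1 day later).
The 5th Thursday is 4 weeks later: 2 + 28 = 30.

2046-08-30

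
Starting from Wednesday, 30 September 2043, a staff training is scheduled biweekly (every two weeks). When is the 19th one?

The 19th occurrence is 18 intervals after the first: 18 × 14 = 252 days after 30 September 2043.
September has 30 days — 0 days to the end of September leaves 252.
October has 31 days (221 left).
November has 30 days (191 left).
December has 31 days (160 left).
January has 31 days (129 left).
February has 29 days (100 left).
March has 31 days (69 left).
April has 30 days (39 left).
May has 31 days (8 left).
8 days into June → 8 June 2044.

8 June 2044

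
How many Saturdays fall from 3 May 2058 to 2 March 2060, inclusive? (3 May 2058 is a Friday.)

96

3 May 2058 is a Friday; the first Saturday on or after it is 4 May 2058 (1 day later).
From 4 May 2058 to 2 March 2060: 241 + 365 + 62 = 668 days (rest of 2058, 2059, to 2 March 2060 in 2060).
668 ÷ 7 = 95 full weeks with remainder 3, so 95 more Saturdays after the first → 96.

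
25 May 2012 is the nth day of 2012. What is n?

146

Days in months before May: 31 + 29 + 31 + 30 = 121.
Plus 25 days into May → day 146.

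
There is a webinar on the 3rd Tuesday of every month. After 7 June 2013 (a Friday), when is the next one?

June 2013 starts on a Saturday; its first Tuesday is the 4th, so the 3rd Tuesday is the 18th — 18 June 2013.
18 June 2013 is after 7 June 2013, so that is the next one.

18 June 2013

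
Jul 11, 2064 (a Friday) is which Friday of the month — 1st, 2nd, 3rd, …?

Day 11 falls in week ⌈11/7⌉ of the month.
Days 1–7 hold the 1st Friday, 8–14 the 2nd, 15–21 the 3rd, 22–28 the 4th, 29–31 the 5th.
11 is in the range for the 2nd.

2nd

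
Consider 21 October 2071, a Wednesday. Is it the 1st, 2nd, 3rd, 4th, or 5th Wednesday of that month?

3rd

Day 21 falls in week ⌈21/7⌉ of the month.
Days 1–7 hold the 1st Wednesday, 8–14 the 2nd, 15–21 the 3rd, 22–28 the 4th, 29–31 the 5th.
21 is in the range for the 3rd.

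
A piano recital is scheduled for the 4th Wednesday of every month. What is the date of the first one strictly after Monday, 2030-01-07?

January 2030 starts on a Tuesday; its first Wednesday is the 2nd, so the 4th Wednesday is the 23rd — 2030-01-23.
2030-01-23 is after 2030-01-07, so that is the next one.

2030-01-23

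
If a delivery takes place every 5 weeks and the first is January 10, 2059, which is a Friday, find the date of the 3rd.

The 3rd occurrence is 2 intervals after the first: 2 × 35 = 70 days after January 10, 2059.
January has 31 days — 21 days to the end of January leaves 49.
February has 28 days (21 left).
21 days into March → March 21, 2059.

March 21, 2059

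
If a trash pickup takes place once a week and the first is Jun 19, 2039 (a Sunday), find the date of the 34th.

Feb 5, 2040

The 34th occurrence is 33 intervals after the first: 33 × 7 = 231 days after Jun 19, 2039.
Jun has 30 days — 11 days to the end of Jun leaves 220.
Jul has 31 days (189 left).
Aug has 31 days (158 left).
Sep has 30 days (128 left).
Oct has 31 days (97 left).
Nov has 30 days (67 left).
Dec has 31 days (36 left).
Jan has 31 days (5 left).
5 days into Feb → Feb 5, 2040.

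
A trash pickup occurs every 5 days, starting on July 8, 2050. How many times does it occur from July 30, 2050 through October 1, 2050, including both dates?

13

Occurrences land 5·i days after July 8, 2050 for i = 0, 1, 2, …
July 30, 2050 is 22 days after the start; 22 ÷ 5 = 4 remainder 2; since the remainder is 2, round up to i = 5. First occurrence in the window: #6 on August 2, 2050 (5×5 = 25 days in).
October 1, 2050 is 85 days after the start; 85 ÷ 5 = 17 remainder 0. Last occurrence in the window: #18 on October 1, 2050.
Occurrences #6 through #18: 13 in total.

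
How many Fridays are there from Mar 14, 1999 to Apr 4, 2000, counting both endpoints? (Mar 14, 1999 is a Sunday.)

Mar 14, 1999 is a Sunday; the first Friday on or after it is Mar 19, 1999 (5 days later).
From Mar 19, 1999 to Apr 4, 2000: 287 + 95 = 382 days (rest of 1999, to Apr 4, 2000 in 2000).
382 ÷ 7 = 54 full weeks with remainder 4, so 54 more Fridays after the first → 55.

55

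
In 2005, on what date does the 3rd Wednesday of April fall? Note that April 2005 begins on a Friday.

20 April 2005

April 2005 begins on a Friday, so the first Wednesday is April 6 (5 days later).
The 3rd Wednesday is 2 weeks later: 6 + 14 = 20.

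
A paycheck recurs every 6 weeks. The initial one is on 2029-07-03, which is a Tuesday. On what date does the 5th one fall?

2029-12-18

The 5th occurrence is 4 intervals after the first: 4 × 42 = 168 days after 2029-07-03.
July has 31 days — 28 days to the end of July leaves 140.
August has 31 days (109 left).
September has 30 days (79 left).
October has 31 days (48 left).
November has 30 days (18 left).
18 days into December → 2029-12-18.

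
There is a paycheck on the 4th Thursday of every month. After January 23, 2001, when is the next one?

January 25, 2001

January 2001 starts on a Monday; its first Thursday is the 4th, so the 4th Thursday is the 25th — January 25, 2001.
January 25, 2001 is after January 23, 2001, so that is the next one.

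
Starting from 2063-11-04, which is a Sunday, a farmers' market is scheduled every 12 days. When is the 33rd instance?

2064-11-22

The 33rd occurrence is 32 intervals after the first: 32 × 12 = 384 days after 2063-11-04.
November has 30 days — 26 days to the end of November leaves 358.
December has 31 days (327 left).
January has 31 days (296 left).
February has 29 days (267 left).
March has 31 days (236 left).
April has 30 days (206 left).
May has 31 days (175 left).
June has 30 days (145 left).
July has 31 days (114 left).
August has 31 days (83 left).
September has 30 days (53 left).
October has 31 days (22 left).
22 days into November → 2064-11-22.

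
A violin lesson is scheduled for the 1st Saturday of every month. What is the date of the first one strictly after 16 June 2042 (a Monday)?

June 2042 starts on a Sunday, so its 1st Saturday is 7 June 2042 (6 days in).
That is not after 16 June 2042, so look at July 2042.
July 2042 starts on a Tuesday, so its 1st Saturday is 5 July 2042 (4 days in).

5 July 2042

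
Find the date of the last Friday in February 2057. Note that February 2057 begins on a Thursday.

February 23, 2057

February 2057 begins on a Thursday, so the first Friday is February 2 (1 day later).
February 2057 has 28 days. Adding weeks: 2, 9, 16, 23 — the last one ≤ 28 is the 23rd.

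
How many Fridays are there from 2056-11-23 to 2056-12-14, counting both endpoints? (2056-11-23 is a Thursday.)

2056-11-23 is a Thursday; the first Friday on or after it is 2056-11-24 (1 day later).
From 2056-11-24 to 2056-12-14: 6 + 14 = 20 days (rest of November, December).
20 ÷ 7 = 2 full weeks with remainder 6, so 2 more Fridays after the first → 3.

3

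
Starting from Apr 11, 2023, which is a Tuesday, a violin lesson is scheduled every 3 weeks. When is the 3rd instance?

May 23, 2023

The 3rd occurrence is 2 intervals after the first: 2 × 21 = 42 days after Apr 11, 2023.
Apr has 30 days — 19 days to the end of Apr leaves 23.
23 days into May → May 23, 2023.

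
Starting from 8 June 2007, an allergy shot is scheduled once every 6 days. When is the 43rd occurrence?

15 February 2008

The 43rd occurrence is 42 intervals after the first: 42 × 6 = 252 days after 8 June 2007.
June has 30 days — 22 days to the end of June leaves 230.
July has 31 days (199 left).
August has 31 days (168 left).
September has 30 days (138 left).
October has 31 days (107 left).
November has 30 days (77 left).
December has 31 days (46 left).
January has 31 days (15 left).
15 days into February → 15 February 2008.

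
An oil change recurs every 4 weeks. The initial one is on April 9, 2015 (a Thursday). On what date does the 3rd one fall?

The 3rd occurrence is 2 intervals after the first: 2 × 28 = 56 days after April 9, 2015.
April has 30 days — 21 days to the end of April leaves 35.
May has 31 days (4 left).
4 days into June → June 4, 2015.

June 4, 2015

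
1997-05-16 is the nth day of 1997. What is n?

136

Days in months before May: 31 + 28 + 31 + 30 = 120.
Plus 16 days into May → day 136.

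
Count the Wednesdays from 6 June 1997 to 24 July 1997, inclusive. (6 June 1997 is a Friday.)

7

6 June 1997 is a Friday; the first Wednesday on or after it is 11 June 1997 (5 days later).
From 11 June 1997 to 24 July 1997: 19 + 24 = 43 days (rest of June, July).
43 ÷ 7 = 6 full weeks with remainder 1, so 6 more Wednesdays after the first → 7.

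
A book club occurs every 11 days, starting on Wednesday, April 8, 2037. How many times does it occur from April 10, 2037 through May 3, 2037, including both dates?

2

Occurrences land 11·i days after April 8, 2037 for i = 0, 1, 2, …
April 10, 2037 is 2 days after the start; 2 ÷ 11 = 0 remainder 2; since the remainder is 2, round up to i = 1. First occurrence in the window: #2 on April 19, 2037 (1×11 = 11 days in).
May 3, 2037 is 25 days after the start; 25 ÷ 11 = 2 remainder 3. Last occurrence in the window: #3 on April 30, 2037.
Occurrences #2 through #3: 2 in total.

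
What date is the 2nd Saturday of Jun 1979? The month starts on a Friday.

Jun 9, 1979

Jun 1979 begins on a Friday, so the first Saturday is Jun 2 (1 day later).
The 2nd Saturday is 1 weeks later: 2 + 7 = 9.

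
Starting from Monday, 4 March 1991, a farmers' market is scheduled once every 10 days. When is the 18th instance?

21 August 1991

The 18th occurrence is 17 intervals after the first: 17 × 10 = 170 days after 4 March 1991.
March has 31 days — 27 days to the end of March leaves 143.
April has 30 days (113 left).
May has 31 days (82 left).
June has 30 days (52 left).
July has 31 days (21 left).
21 days into August → 21 August 1991.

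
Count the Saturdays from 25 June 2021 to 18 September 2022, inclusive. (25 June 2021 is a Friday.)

65

25 June 2021 is a Friday; the first Saturday on or after it is 26 June 2021 (1 day later).
From 26 June 2021 to 18 September 2022: 188 + 261 = 449 days (rest of 2021, to 18 September 2022 in 2022).
449 ÷ 7 = 64 full weeks with remainder 1, so 64 more Saturdays after the first → 65.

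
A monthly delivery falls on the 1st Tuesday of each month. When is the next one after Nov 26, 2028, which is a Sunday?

Nov 2028 starts on a Wednesday, so its 1st Tuesday is Nov 7, 2028 (6 days in).
That is not after Nov 26, 2028, so look at Dec 2028.
Dec 2028 starts on a Friday, so its 1st Tuesday is Dec 5, 2028 (4 days in).

Dec 5, 2028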